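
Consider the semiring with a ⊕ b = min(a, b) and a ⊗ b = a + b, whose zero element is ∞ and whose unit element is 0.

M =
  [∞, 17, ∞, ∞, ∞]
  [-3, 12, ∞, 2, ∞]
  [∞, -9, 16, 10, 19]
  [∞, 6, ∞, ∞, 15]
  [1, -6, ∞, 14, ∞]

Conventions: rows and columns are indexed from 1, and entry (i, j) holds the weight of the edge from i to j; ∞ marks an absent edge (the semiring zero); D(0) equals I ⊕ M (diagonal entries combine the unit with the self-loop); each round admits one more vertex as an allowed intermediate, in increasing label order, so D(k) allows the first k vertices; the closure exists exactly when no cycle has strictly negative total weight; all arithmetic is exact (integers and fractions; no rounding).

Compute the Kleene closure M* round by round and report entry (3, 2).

D(0):
  [0, 17, ∞, ∞, ∞]
  [-3, 0, ∞, 2, ∞]
  [∞, -9, 0, 10, 19]
  [∞, 6, ∞, 0, 15]
  [1, -6, ∞, 14, 0]
D(1):
  [0, 17, ∞, ∞, ∞]
  [-3, 0, ∞, 2, ∞]
  [∞, -9, 0, 10, 19]
  [∞, 6, ∞, 0, 15]
  [1, -6, ∞, 14, 0]
D(2):
  [0, 17, ∞, 19, ∞]
  [-3, 0, ∞, 2, ∞]
  [-12, -9, 0, -7, 19]
  [3, 6, ∞, 0, 15]
  [-9, -6, ∞, -4, 0]
D(3):
  [0, 17, ∞, 19, ∞]
  [-3, 0, ∞, 2, ∞]
  [-12, -9, 0, -7, 19]
  [3, 6, ∞, 0, 15]
  [-9, -6, ∞, -4, 0]
D(4):
  [0, 17, ∞, 19, 34]
  [-3, 0, ∞, 2, 17]
  [-12, -9, 0, -7, 8]
  [3, 6, ∞, 0, 15]
  [-9, -6, ∞, -4, 0]
D(5):
  [0, 17, ∞, 19, 34]
  [-3, 0, ∞, 2, 17]
  [-12, -9, 0, -7, 8]
  [3, 6, ∞, 0, 15]
  [-9, -6, ∞, -4, 0]
Answer: M*[3][2] = -9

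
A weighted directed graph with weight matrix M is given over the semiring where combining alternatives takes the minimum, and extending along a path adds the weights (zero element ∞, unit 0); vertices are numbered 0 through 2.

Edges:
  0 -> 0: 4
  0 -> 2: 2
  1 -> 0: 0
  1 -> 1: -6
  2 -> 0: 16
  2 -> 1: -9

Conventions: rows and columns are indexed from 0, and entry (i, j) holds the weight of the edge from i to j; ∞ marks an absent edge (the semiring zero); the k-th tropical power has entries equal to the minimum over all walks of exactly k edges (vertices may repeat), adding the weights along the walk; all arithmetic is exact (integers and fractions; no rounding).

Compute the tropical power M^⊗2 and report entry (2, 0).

M^⊗2:
  [8, -7, 6]
  [-6, -12, 2]
  [-9, -15, 18]
Key observation: the optimum is the walk 2->1->0, with weight (-9) + 0 = -9.
Optimal value attained by: walk 2->1->0.
Answer: (M^⊗2)[2][0] = -9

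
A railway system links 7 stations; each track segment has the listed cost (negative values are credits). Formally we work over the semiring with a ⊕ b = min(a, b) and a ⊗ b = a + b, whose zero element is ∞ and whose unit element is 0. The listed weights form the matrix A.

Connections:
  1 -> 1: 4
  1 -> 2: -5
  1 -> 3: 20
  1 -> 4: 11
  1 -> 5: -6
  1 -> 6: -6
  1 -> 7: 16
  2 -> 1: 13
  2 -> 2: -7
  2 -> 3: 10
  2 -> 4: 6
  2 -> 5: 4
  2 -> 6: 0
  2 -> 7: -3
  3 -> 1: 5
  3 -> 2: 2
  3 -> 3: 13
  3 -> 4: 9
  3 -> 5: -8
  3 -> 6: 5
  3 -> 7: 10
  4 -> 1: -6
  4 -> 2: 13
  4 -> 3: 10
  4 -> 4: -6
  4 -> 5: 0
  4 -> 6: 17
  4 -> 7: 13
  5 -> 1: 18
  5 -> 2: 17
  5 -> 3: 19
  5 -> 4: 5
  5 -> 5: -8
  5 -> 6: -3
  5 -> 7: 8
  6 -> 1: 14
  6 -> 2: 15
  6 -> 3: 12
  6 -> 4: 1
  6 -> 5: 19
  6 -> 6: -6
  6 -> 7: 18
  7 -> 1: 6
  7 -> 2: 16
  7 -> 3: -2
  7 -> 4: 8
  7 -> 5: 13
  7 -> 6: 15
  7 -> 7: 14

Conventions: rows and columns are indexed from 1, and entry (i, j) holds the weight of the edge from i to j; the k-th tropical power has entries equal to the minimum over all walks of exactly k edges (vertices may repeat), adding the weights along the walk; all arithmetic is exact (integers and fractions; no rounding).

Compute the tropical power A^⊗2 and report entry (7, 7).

A^⊗2:
  [5, -12, 5, -5, -14, -12, -8]
  [0, -14, -5, -1, -4, -7, -10]
  [3, -5, 8, -3, -16, -11, -1]
  [-12, -11, 4, -12, -12, -12, 7]
  [-1, 9, 6, -3, -16, -11, 0]
  [-5, 8, 6, -5, 1, -12, 12]
  [2, 0, 11, 2, -10, 0, 8]
Key observation: the optimum is the walk 7->3->7, with weight (-2) + 10 = 8.
Optimal value attained by: walk 7->3->7.
Answer: (A^⊗2)[7][7] = 8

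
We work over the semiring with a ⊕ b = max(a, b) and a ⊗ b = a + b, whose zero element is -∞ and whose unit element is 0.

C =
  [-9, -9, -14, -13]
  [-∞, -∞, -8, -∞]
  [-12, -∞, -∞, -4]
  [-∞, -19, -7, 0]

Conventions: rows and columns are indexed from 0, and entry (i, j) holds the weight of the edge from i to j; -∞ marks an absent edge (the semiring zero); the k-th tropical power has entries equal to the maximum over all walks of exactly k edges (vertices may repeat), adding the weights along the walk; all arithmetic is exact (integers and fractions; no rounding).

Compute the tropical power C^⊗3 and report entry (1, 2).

C^⊗2:
  [-18, -18, -17, -13]
  [-20, -∞, -∞, -12]
  [-21, -21, -11, -4]
  [-19, -19, -7, 0]
C^⊗3:
  [-27, -27, -20, -13]
  [-29, -29, -19, -12]
  [-23, -23, -11, -4]
  [-19, -19, -7, 0]
Key observation: the optimum is the walk 1->2->3->2, with weight (-8) + (-4) + (-7) = -19.
Optimal value attained by: walk 1->2->3->2.
Answer: (C^⊗3)[1][2] = -19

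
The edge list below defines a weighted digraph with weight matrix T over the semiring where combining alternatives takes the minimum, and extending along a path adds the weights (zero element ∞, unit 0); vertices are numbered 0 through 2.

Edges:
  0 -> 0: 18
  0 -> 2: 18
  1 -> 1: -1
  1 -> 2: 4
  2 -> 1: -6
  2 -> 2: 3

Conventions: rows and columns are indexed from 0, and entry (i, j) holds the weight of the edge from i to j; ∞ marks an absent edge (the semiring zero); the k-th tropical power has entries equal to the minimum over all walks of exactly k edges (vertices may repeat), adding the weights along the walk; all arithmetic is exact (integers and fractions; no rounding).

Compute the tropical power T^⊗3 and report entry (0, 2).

T^⊗2:
  [36, 12, 21]
  [∞, -2, 3]
  [∞, -7, -2]
T^⊗3:
  [54, 11, 16]
  [∞, -3, 2]
  [∞, -8, -3]
Key observation: the optimum is the walk 0->2->1->2, with weight 18 + (-6) + 4 = 16.
Optimal value attained by: walk 0->2->1->2.
Answer: (T^⊗3)[0][2] = 16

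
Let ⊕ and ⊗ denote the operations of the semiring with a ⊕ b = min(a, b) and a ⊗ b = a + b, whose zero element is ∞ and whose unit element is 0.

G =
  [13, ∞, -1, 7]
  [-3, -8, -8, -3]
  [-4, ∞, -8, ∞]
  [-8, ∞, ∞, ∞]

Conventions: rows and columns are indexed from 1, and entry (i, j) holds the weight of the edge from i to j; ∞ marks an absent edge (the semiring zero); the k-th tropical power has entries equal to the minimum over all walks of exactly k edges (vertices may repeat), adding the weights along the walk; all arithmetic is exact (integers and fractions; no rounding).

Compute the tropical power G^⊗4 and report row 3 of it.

G^⊗2:
  [-5, ∞, -9, 20]
  [-12, -16, -16, -11]
  [-12, ∞, -16, 3]
  [5, ∞, -9, -1]
G^⊗3:
  [-13, ∞, -17, 2]
  [-20, -24, -24, -19]
  [-20, ∞, -24, -5]
  [-13, ∞, -17, 12]
G^⊗4:
  [-21, ∞, -25, -6]
  [-28, -32, -32, -27]
  [-28, ∞, -32, -13]
  [-21, ∞, -25, -6]
Answer: row 3 of G^⊗4 = [-28, ∞, -32, -13]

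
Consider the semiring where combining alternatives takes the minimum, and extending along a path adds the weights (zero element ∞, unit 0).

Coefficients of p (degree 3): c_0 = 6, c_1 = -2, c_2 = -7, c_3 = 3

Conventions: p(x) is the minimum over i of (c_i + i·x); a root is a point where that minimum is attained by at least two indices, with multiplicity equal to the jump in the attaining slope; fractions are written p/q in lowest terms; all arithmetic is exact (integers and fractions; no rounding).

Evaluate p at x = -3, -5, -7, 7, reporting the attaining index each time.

p(-3) = min(6+0·(-3)=6, -2+1·(-3)=-5, -7+2·(-3)=-13, 3+3·(-3)=-6) = -13 (attained by i=2)
p(-5) = min(6+0·(-5)=6, -2+1·(-5)=-7, -7+2·(-5)=-17, 3+3·(-5)=-12) = -17 (attained by i=2)
p(-7) = min(6+0·(-7)=6, -2+1·(-7)=-9, -7+2·(-7)=-21, 3+3·(-7)=-18) = -21 (attained by i=2)
p(7) = min(6+0·7=6, -2+1·7=5, -7+2·7=7, 3+3·7=24) = 5 (attained by i=1)
Answer: p(-3) = -13; p(-5) = -17; p(-7) = -21; p(7) = 5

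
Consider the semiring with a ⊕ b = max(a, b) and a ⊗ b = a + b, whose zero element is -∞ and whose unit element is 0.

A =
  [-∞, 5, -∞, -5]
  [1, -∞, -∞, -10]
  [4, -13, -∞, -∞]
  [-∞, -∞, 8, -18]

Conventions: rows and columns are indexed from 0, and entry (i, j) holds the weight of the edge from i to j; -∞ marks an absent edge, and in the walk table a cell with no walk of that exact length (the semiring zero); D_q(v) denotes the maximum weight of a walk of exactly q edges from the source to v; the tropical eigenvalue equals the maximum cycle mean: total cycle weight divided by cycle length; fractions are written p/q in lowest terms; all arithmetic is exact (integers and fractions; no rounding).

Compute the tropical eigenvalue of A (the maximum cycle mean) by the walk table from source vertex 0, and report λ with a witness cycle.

q=0: [0, -∞, -∞, -∞]
q=1: [-∞, 5, -∞, -5]
q=2: [6, -∞, 3, -5]
q=3: [7, 11, 3, 1]
q=4: [12, 12, 9, 2]
Optimal cycle mean attained by: cycle 0->1->0, total 5 + 1, length 2.
Answer: λ = 3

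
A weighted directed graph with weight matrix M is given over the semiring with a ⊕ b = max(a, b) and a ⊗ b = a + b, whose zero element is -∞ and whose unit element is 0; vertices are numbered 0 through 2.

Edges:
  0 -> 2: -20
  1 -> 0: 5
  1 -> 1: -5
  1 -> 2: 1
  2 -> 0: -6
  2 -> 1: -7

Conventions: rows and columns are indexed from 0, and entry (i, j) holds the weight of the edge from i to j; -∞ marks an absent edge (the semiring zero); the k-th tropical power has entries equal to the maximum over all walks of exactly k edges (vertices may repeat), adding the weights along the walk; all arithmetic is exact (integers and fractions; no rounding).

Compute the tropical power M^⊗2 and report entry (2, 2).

M^⊗2:
  [-26, -27, -∞]
  [0, -6, -4]
  [-2, -12, -6]
Key observation: the optimum is the walk 2->1->2, with weight (-7) + 1 = -6.
Optimal value attained by: walk 2->1->2.
Answer: (M^⊗2)[2][2] = -6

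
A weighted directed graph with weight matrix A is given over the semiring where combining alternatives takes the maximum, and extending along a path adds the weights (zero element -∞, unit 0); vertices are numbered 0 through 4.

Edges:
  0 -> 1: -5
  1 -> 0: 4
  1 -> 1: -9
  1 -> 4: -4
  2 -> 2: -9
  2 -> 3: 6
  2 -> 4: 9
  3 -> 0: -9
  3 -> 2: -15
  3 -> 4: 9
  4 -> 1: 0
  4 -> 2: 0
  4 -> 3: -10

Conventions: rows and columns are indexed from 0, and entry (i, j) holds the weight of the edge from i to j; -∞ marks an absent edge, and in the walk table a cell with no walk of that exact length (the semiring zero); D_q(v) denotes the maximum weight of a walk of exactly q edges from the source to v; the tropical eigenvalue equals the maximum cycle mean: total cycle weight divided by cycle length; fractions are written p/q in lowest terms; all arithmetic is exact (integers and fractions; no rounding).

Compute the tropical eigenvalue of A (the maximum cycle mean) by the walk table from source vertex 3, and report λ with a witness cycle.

q=0: [-∞, -∞, -∞, 0, -∞]
q=1: [-9, -∞, -15, -∞, 9]
q=2: [-∞, 9, 9, -1, -6]
q=3: [13, 0, 0, 15, 18]
q=4: [6, 18, 18, 8, 24]
q=5: [22, 24, 24, 24, 27]
Optimal cycle mean attained by: cycle 2->3->4->2, total 6 + 9 + 0, length 3.
Answer: λ = 5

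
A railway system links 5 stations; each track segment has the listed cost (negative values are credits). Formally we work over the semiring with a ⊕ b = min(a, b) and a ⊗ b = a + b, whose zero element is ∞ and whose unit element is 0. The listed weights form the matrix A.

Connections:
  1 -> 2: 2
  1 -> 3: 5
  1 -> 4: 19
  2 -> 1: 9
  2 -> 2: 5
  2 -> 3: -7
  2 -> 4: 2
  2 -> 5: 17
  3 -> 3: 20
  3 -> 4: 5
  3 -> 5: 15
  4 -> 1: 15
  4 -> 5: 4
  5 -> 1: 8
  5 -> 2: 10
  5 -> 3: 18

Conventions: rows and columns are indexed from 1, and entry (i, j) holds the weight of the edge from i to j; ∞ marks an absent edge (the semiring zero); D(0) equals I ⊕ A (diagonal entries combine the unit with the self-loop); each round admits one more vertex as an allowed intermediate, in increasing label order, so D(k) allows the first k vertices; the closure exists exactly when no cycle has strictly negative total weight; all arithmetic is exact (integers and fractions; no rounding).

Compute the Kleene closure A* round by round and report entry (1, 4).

D(0):
  [0, 2, 5, 19, ∞]
  [9, 0, -7, 2, 17]
  [∞, ∞, 0, 5, 15]
  [15, ∞, ∞, 0, 4]
  [8, 10, 18, ∞, 0]
D(1):
  [0, 2, 5, 19, ∞]
  [9, 0, -7, 2, 17]
  [∞, ∞, 0, 5, 15]
  [15, 17, 20, 0, 4]
  [8, 10, 13, 27, 0]
D(2):
  [0, 2, -5, 4, 19]
  [9, 0, -7, 2, 17]
  [∞, ∞, 0, 5, 15]
  [15, 17, 10, 0, 4]
  [8, 10, 3, 12, 0]
D(3):
  [0, 2, -5, 0, 10]
  [9, 0, -7, -2, 8]
  [∞, ∞, 0, 5, 15]
  [15, 17, 10, 0, 4]
  [8, 10, 3, 8, 0]
D(4):
  [0, 2, -5, 0, 4]
  [9, 0, -7, -2, 2]
  [20, 22, 0, 5, 9]
  [15, 17, 10, 0, 4]
  [8, 10, 3, 8, 0]
D(5):
  [0, 2, -5, 0, 4]
  [9, 0, -7, -2, 2]
  [17, 19, 0, 5, 9]
  [12, 14, 7, 0, 4]
  [8, 10, 3, 8, 0]
Answer: A*[1][4] = 0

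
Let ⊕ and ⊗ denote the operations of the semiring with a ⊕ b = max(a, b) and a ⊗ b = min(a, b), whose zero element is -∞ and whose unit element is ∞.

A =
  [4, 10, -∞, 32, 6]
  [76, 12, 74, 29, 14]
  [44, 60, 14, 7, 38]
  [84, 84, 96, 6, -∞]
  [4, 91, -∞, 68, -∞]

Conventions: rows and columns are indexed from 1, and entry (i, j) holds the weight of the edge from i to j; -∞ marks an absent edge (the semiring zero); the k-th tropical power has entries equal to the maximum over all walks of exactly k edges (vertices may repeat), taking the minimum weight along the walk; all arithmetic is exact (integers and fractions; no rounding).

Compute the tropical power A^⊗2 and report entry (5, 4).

A^⊗2:
  [32, 32, 32, 10, 10]
  [44, 60, 29, 32, 38]
  [60, 38, 60, 38, 14]
  [76, 60, 74, 32, 38]
  [76, 68, 74, 29, 14]
Key observation: the optimum is the walk 5->2->4, with weight 91 min 29 = 29.
Optimal value attained by: walk 5->2->4.
Answer: (A^⊗2)[5][4] = 29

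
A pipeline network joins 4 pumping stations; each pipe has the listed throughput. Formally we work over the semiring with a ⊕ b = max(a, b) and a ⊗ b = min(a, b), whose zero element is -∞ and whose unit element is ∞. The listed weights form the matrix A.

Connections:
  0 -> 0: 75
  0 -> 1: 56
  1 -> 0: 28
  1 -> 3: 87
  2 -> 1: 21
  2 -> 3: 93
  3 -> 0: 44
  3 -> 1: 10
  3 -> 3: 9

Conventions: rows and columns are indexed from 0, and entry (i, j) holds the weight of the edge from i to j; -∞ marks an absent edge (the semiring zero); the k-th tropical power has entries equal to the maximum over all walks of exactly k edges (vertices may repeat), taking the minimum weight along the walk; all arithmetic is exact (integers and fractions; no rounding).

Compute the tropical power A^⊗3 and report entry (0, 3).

A^⊗2:
  [75, 56, -∞, 56]
  [44, 28, -∞, 9]
  [44, 10, -∞, 21]
  [44, 44, -∞, 10]
A^⊗3:
  [75, 56, -∞, 56]
  [44, 44, -∞, 28]
  [44, 44, -∞, 10]
  [44, 44, -∞, 44]
Key observation: the optimum is the walk 0->0->1->3, with weight 75 min 56 min 87 = 56.
Optimal value attained by: walk 0->0->1->3.
Answer: (A^⊗3)[0][3] = 56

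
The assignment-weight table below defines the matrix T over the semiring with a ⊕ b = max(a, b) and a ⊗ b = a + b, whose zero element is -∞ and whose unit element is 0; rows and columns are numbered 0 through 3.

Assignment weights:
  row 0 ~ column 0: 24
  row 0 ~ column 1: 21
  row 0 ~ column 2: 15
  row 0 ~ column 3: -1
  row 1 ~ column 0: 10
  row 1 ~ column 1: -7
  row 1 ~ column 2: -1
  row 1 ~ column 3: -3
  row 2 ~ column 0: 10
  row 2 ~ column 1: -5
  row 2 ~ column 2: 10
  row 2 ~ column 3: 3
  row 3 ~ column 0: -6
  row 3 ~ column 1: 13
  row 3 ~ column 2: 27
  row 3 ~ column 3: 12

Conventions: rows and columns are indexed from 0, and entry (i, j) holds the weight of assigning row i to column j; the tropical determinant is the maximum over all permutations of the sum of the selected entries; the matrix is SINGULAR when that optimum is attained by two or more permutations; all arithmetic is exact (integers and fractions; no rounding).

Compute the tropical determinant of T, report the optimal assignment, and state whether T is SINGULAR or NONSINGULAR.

σ = (0, 1, 2, 3): 24 + (-7) + 10 + 12 = 39
σ = (0, 1, 3, 2): 24 + (-7) + 3 + 27 = 47
σ = (0, 2, 1, 3): 24 + (-1) + (-5) + 12 = 30
σ = (0, 2, 3, 1): 24 + (-1) + 3 + 13 = 39
σ = (0, 3, 1, 2): 24 + (-3) + (-5) + 27 = 43
σ = (0, 3, 2, 1): 24 + (-3) + 10 + 13 = 44
σ = (1, 0, 2, 3): 21 + 10 + 10 + 12 = 53
σ = (1, 0, 3, 2): 21 + 10 + 3 + 27 = 61
σ = (1, 2, 0, 3): 21 + (-1) + 10 + 12 = 42
σ = (1, 2, 3, 0): 21 + (-1) + 3 + (-6) = 17
σ = (1, 3, 0, 2): 21 + (-3) + 10 + 27 = 55
σ = (1, 3, 2, 0): 21 + (-3) + 10 + (-6) = 22
σ = (2, 0, 1, 3): 15 + 10 + (-5) + 12 = 32
σ = (2, 0, 3, 1): 15 + 10 + 3 + 13 = 41
σ = (2, 1, 0, 3): 15 + (-7) + 10 + 12 = 30
σ = (2, 1, 3, 0): 15 + (-7) + 3 + (-6) = 5
σ = (2, 3, 0, 1): 15 + (-3) + 10 + 13 = 35
σ = (2, 3, 1, 0): 15 + (-3) + (-5) + (-6) = 1
σ = (3, 0, 1, 2): (-1) + 10 + (-5) + 27 = 31
σ = (3, 0, 2, 1): (-1) + 10 + 10 + 13 = 32
σ = (3, 1, 0, 2): (-1) + (-7) + 10 + 27 = 29
σ = (3, 1, 2, 0): (-1) + (-7) + 10 + (-6) = -4
σ = (3, 2, 0, 1): (-1) + (-1) + 10 + 13 = 21
σ = (3, 2, 1, 0): (-1) + (-1) + (-5) + (-6) = -13
Optimal value attained by: σ = (1, 0, 3, 2).
Answer: det⊕(T) = 61; verdict: NONSINGULAR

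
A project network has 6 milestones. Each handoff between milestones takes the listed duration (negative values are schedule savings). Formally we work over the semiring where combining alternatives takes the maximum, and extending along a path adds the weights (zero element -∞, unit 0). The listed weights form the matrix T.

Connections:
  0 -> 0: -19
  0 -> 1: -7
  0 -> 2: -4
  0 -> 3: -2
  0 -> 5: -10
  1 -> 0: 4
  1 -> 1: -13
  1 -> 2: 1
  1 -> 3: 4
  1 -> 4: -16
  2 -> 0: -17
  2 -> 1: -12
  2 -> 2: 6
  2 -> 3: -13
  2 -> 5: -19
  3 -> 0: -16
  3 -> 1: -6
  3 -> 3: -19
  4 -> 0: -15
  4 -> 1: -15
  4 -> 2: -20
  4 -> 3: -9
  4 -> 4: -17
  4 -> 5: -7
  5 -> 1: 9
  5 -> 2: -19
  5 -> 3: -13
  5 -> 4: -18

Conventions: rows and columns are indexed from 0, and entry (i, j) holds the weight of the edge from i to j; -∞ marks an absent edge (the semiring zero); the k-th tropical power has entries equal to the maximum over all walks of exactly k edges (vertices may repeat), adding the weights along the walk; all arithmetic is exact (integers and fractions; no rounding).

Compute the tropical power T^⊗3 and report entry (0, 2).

T^⊗2:
  [-3, -1, 2, -3, -23, -23]
  [-9, -2, 7, 2, -29, -6]
  [-8, -6, 12, -7, -28, -13]
  [-2, -19, -5, -2, -22, -26]
  [-11, 2, -14, -11, -25, -24]
  [13, -4, 10, 13, -7, -25]
T^⊗3:
  [3, -9, 8, 3, -17, -13]
  [2, 3, 13, 2, -18, -12]
  [-2, 0, 18, -1, -22, -7]
  [-15, -8, 1, -4, -35, -12]
  [6, -11, 3, 6, -14, -21]
  [0, 7, 16, 11, -20, 3]
Key observation: the optimum is the walk 0->2->2->2, with weight (-4) + 6 + 6 = 8.
Optimal value attained by: walk 0->2->2->2.
Answer: (T^⊗3)[0][2] = 8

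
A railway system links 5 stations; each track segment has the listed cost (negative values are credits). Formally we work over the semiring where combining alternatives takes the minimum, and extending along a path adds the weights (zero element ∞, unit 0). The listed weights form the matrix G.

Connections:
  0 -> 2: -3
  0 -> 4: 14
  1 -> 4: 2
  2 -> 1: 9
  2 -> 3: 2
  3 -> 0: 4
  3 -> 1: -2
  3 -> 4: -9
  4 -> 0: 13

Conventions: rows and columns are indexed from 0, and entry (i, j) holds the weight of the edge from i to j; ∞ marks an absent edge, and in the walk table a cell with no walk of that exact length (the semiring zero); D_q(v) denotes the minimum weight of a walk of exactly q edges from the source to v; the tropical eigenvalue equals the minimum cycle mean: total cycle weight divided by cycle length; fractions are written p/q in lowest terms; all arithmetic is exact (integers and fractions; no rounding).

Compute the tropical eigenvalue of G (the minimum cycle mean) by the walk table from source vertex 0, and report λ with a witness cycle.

q=0: [0, ∞, ∞, ∞, ∞]
q=1: [∞, ∞, -3, ∞, 14]
q=2: [27, 6, ∞, -1, ∞]
q=3: [3, -3, 24, ∞, -10]
q=4: [3, 33, 0, 26, -1]
q=5: [12, 9, 0, 2, 17]
Optimal cycle mean attained by: cycle 0->2->3->4->0, total (-3) + 2 + (-9) + 13, length 4.
Answer: λ = 3/4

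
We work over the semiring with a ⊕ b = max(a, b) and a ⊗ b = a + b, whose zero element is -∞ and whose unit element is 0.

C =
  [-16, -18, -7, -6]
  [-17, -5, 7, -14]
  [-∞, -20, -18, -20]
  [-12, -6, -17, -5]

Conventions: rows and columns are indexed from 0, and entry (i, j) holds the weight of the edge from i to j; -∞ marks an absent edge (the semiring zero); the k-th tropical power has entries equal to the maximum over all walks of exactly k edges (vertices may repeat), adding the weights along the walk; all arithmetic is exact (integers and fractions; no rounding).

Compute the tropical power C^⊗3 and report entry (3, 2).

C^⊗2:
  [-18, -12, -11, -11]
  [-22, -10, 2, -13]
  [-32, -25, -13, -25]
  [-17, -11, 1, -10]
C^⊗3:
  [-23, -17, -5, -16]
  [-25, -15, -3, -18]
  [-37, -30, -18, -30]
  [-22, -16, -4, -15]
Key observation: the optimum is the walk 3->1->1->2, with weight (-6) + (-5) + 7 = -4.
Optimal value attained by: walk 3->1->1->2.
Answer: (C^⊗3)[3][2] = -4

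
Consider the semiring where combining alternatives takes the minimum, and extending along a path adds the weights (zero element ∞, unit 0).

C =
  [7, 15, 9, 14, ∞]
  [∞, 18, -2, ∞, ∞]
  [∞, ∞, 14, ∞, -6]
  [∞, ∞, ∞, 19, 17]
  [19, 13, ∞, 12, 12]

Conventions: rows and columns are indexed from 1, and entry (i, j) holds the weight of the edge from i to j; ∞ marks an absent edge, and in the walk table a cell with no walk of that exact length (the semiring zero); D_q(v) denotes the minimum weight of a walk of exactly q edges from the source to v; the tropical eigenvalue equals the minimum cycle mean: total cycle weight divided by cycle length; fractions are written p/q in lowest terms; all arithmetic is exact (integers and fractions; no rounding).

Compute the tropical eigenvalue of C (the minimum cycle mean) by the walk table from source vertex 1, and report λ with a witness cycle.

q=0: [0, ∞, ∞, ∞, ∞]
q=1: [7, 15, 9, 14, ∞]
q=2: [14, 22, 13, 21, 3]
q=3: [21, 16, 20, 15, 7]
q=4: [26, 20, 14, 19, 14]
q=5: [33, 27, 18, 26, 8]
Optimal cycle mean attained by: cycle 2->3->5->2, total (-2) + (-6) + 13, length 3.
Answer: λ = 5/3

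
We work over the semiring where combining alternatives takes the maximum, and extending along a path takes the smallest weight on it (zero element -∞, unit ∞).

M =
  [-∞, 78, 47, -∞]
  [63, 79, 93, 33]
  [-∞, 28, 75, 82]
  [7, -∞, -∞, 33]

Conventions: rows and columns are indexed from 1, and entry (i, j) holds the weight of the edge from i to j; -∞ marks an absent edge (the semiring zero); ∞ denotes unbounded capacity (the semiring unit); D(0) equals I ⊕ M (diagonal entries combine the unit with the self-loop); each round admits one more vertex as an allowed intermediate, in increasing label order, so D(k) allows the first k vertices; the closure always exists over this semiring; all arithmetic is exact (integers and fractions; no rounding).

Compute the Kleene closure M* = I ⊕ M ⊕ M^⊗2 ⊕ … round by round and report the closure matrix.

D(0):
  [∞, 78, 47, -∞]
  [63, ∞, 93, 33]
  [-∞, 28, ∞, 82]
  [7, -∞, -∞, ∞]
D(1):
  [∞, 78, 47, -∞]
  [63, ∞, 93, 33]
  [-∞, 28, ∞, 82]
  [7, 7, 7, ∞]
D(2):
  [∞, 78, 78, 33]
  [63, ∞, 93, 33]
  [28, 28, ∞, 82]
  [7, 7, 7, ∞]
D(3):
  [∞, 78, 78, 78]
  [63, ∞, 93, 82]
  [28, 28, ∞, 82]
  [7, 7, 7, ∞]
D(4):
  [∞, 78, 78, 78]
  [63, ∞, 93, 82]
  [28, 28, ∞, 82]
  [7, 7, 7, ∞]
Answer: M* = [[∞, 78, 78, 78], [63, ∞, 93, 82], [28, 28, ∞, 82], [7, 7, 7, ∞]]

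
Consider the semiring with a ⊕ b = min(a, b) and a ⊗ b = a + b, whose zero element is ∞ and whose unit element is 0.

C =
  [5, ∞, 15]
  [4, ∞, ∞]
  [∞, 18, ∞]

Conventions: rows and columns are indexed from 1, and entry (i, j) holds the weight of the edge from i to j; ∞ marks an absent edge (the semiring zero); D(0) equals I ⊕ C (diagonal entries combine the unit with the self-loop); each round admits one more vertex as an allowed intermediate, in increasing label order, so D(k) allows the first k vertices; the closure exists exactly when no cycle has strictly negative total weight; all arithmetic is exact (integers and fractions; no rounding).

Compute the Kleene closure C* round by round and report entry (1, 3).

D(0):
  [0, ∞, 15]
  [4, 0, ∞]
  [∞, 18, 0]
D(1):
  [0, ∞, 15]
  [4, 0, 19]
  [∞, 18, 0]
D(2):
  [0, ∞, 15]
  [4, 0, 19]
  [22, 18, 0]
D(3):
  [0, 33, 15]
  [4, 0, 19]
  [22, 18, 0]
Answer: C*[1][3] = 15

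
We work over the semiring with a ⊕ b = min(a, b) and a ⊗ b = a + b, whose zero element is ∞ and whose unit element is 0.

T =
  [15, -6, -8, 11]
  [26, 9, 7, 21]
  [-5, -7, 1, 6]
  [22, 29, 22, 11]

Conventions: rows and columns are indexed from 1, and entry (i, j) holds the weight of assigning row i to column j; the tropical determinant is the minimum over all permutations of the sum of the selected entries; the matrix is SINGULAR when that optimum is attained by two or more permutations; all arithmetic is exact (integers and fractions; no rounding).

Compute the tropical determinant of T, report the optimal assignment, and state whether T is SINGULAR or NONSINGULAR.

σ = (1, 2, 3, 4): 15 + 9 + 1 + 11 = 36
σ = (1, 2, 4, 3): 15 + 9 + 6 + 22 = 52
σ = (1, 3, 2, 4): 15 + 7 + (-7) + 11 = 26
σ = (1, 3, 4, 2): 15 + 7 + 6 + 29 = 57
σ = (1, 4, 2, 3): 15 + 21 + (-7) + 22 = 51
σ = (1, 4, 3, 2): 15 + 21 + 1 + 29 = 66
σ = (2, 1, 3, 4): (-6) + 26 + 1 + 11 = 32
σ = (2, 1, 4, 3): (-6) + 26 + 6 + 22 = 48
σ = (2, 3, 1, 4): (-6) + 7 + (-5) + 11 = 7
σ = (2, 3, 4, 1): (-6) + 7 + 6 + 22 = 29
σ = (2, 4, 1, 3): (-6) + 21 + (-5) + 22 = 32
σ = (2, 4, 3, 1): (-6) + 21 + 1 + 22 = 38
σ = (3, 1, 2, 4): (-8) + 26 + (-7) + 11 = 22
σ = (3, 1, 4, 2): (-8) + 26 + 6 + 29 = 53
σ = (3, 2, 1, 4): (-8) + 9 + (-5) + 11 = 7
σ = (3, 2, 4, 1): (-8) + 9 + 6 + 22 = 29
σ = (3, 4, 1, 2): (-8) + 21 + (-5) + 29 = 37
σ = (3, 4, 2, 1): (-8) + 21 + (-7) + 22 = 28
σ = (4, 1, 2, 3): 11 + 26 + (-7) + 22 = 52
σ = (4, 1, 3, 2): 11 + 26 + 1 + 29 = 67
σ = (4, 2, 1, 3): 11 + 9 + (-5) + 22 = 37
σ = (4, 2, 3, 1): 11 + 9 + 1 + 22 = 43
σ = (4, 3, 1, 2): 11 + 7 + (-5) + 29 = 42
σ = (4, 3, 2, 1): 11 + 7 + (-7) + 22 = 33
Optimal value attained by: σ = (2, 3, 1, 4).
Answer: det⊕(T) = 7; verdict: SINGULAR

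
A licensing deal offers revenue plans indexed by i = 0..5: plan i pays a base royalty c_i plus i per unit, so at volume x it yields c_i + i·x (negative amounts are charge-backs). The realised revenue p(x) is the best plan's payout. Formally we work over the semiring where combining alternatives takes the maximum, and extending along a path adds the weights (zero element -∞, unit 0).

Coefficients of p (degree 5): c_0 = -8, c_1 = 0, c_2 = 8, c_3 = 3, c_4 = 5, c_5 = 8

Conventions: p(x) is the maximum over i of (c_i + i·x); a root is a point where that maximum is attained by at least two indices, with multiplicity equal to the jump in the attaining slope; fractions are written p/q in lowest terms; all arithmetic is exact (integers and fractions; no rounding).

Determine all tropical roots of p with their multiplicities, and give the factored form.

hull edge (i=0, c=-8) to (i=2, c=8): slope 8, span 2
hull edge (i=2, c=8) to (i=5, c=8): slope 0, span 3
Factored form: p(x) = 8 ⊗ (x ⊕ (-8)) ⊗ (x ⊕ (-8)) ⊗ (x ⊕ 0) ⊗ (x ⊕ 0) ⊗ (x ⊕ 0)
Answer: roots = -8 (mult 2), 0 (mult 3)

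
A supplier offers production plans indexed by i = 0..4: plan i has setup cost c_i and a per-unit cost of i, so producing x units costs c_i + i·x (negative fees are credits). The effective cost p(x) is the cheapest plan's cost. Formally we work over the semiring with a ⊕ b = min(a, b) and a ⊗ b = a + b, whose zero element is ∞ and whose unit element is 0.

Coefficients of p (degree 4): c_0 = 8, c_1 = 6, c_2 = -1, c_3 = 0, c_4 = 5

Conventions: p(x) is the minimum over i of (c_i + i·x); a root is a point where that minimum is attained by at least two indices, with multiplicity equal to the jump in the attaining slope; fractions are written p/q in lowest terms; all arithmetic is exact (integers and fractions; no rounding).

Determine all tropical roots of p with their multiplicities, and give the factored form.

hull edge (i=0, c=8) to (i=2, c=-1): slope -9/2, span 2
hull edge (i=2, c=-1) to (i=3, c=0): slope 1, span 1
hull edge (i=3, c=0) to (i=4, c=5): slope 5, span 1
Factored form: p(x) = 5 ⊗ (x ⊕ (-5)) ⊗ (x ⊕ (-1)) ⊗ (x ⊕ 9/2) ⊗ (x ⊕ 9/2)
Answer: roots = -5 (mult 1), -1 (mult 1), 9/2 (mult 2)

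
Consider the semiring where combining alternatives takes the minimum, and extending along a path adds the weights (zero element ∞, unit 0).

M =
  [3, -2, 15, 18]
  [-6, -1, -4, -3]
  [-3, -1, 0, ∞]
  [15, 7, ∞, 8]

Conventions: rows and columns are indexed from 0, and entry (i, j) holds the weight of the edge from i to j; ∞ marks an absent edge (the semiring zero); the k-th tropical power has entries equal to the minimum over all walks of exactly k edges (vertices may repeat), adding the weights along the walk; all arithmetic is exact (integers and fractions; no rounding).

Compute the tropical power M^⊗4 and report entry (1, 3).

M^⊗2:
  [-8, -3, -6, -5]
  [-7, -8, -5, -4]
  [-7, -5, -5, -4]
  [1, 6, 3, 4]
M^⊗3:
  [-9, -10, -7, -6]
  [-14, -9, -12, -11]
  [-11, -9, -9, -8]
  [0, -1, 2, 3]
M^⊗4:
  [-16, -11, -14, -13]
  [-15, -16, -13, -12]
  [-15, -13, -13, -12]
  [-7, -2, -5, -4]
Key observation: the optimum is the walk 1->0->1->1->3, with weight (-6) + (-2) + (-1) + (-3) = -12.
Optimal value attained by: walk 1->0->1->1->3.
Answer: (M^⊗4)[1][3] = -12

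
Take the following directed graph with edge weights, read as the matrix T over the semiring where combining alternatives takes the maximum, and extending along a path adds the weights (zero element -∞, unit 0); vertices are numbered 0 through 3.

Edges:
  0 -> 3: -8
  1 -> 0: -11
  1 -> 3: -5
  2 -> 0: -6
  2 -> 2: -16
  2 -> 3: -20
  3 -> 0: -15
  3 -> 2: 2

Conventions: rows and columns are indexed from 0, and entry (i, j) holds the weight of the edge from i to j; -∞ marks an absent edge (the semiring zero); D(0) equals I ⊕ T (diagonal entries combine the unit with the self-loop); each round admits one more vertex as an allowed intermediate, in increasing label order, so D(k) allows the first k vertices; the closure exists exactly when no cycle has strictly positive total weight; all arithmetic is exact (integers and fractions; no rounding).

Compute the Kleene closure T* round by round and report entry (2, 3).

D(0):
  [0, -∞, -∞, -8]
  [-11, 0, -∞, -5]
  [-6, -∞, 0, -20]
  [-15, -∞, 2, 0]
D(1):
  [0, -∞, -∞, -8]
  [-11, 0, -∞, -5]
  [-6, -∞, 0, -14]
  [-15, -∞, 2, 0]
D(2):
  [0, -∞, -∞, -8]
  [-11, 0, -∞, -5]
  [-6, -∞, 0, -14]
  [-15, -∞, 2, 0]
D(3):
  [0, -∞, -∞, -8]
  [-11, 0, -∞, -5]
  [-6, -∞, 0, -14]
  [-4, -∞, 2, 0]
D(4):
  [0, -∞, -6, -8]
  [-9, 0, -3, -5]
  [-6, -∞, 0, -14]
  [-4, -∞, 2, 0]
Answer: T*[2][3] = -14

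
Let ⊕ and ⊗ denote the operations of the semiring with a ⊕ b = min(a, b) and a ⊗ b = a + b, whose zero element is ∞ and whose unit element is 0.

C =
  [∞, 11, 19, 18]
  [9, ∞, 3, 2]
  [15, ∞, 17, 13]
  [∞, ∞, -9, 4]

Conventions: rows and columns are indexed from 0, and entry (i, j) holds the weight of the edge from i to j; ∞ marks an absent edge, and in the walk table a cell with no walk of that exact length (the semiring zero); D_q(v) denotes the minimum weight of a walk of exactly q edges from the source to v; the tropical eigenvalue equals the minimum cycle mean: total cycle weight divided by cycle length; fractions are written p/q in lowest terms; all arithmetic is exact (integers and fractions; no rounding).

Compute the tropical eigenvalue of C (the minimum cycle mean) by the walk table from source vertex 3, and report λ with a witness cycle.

q=0: [∞, ∞, ∞, 0]
q=1: [∞, ∞, -9, 4]
q=2: [6, ∞, -5, 4]
q=3: [10, 17, -5, 8]
q=4: [10, 21, -1, 8]
Optimal cycle mean attained by: cycle 2->3->2, total 13 + (-9), length 2.
Answer: λ = 2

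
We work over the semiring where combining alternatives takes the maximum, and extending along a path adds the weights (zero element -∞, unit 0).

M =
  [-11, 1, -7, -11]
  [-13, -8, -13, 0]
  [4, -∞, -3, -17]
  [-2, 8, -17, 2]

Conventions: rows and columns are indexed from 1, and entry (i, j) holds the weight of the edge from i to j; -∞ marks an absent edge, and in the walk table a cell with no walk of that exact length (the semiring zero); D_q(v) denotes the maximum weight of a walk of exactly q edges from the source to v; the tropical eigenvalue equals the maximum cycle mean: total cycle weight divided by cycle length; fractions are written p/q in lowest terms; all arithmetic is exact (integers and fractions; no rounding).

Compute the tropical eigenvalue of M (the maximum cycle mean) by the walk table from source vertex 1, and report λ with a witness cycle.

q=0: [0, -∞, -∞, -∞]
q=1: [-11, 1, -7, -11]
q=2: [-3, -3, -10, 1]
q=3: [-1, 9, -10, 3]
q=4: [1, 11, -4, 9]
Optimal cycle mean attained by: cycle 2->4->2, total 0 + 8, length 2.
Answer: λ = 4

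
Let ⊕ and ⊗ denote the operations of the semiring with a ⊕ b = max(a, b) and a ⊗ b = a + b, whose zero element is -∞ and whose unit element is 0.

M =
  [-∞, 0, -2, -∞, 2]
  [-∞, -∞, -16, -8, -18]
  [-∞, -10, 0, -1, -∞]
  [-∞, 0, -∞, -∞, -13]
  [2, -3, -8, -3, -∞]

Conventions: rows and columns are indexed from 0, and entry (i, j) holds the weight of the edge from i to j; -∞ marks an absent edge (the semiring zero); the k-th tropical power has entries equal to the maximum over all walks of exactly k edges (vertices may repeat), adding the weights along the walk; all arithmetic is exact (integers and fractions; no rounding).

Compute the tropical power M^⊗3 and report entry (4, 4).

M^⊗2:
  [4, -1, -2, -1, -18]
  [-16, -8, -16, -17, -21]
  [-∞, -1, 0, -1, -14]
  [-11, -16, -16, -8, -18]
  [-∞, 2, 0, -9, 4]
M^⊗3:
  [-16, 4, 2, -3, 6]
  [-19, -16, -16, -16, -14]
  [-12, -1, 0, -1, -14]
  [-16, -8, -13, -17, -9]
  [6, 1, 0, 1, -16]
Key observation: the optimum is the walk 4->0->1->4, with weight 2 + 0 + (-18) = -16.
Optimal value attained by: walk 4->0->1->4.
Answer: (M^⊗3)[4][4] = -16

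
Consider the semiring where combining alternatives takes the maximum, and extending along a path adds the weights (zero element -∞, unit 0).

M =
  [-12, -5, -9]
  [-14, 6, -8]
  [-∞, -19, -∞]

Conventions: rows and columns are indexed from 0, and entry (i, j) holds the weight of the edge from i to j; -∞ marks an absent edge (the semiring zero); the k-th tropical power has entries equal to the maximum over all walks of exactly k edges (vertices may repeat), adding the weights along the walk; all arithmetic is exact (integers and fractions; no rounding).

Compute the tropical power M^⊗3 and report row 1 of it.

M^⊗2:
  [-19, 1, -13]
  [-8, 12, -2]
  [-33, -13, -27]
M^⊗3:
  [-13, 7, -7]
  [-2, 18, 4]
  [-27, -7, -21]
Answer: row 1 of M^⊗3 = [-2, 18, 4]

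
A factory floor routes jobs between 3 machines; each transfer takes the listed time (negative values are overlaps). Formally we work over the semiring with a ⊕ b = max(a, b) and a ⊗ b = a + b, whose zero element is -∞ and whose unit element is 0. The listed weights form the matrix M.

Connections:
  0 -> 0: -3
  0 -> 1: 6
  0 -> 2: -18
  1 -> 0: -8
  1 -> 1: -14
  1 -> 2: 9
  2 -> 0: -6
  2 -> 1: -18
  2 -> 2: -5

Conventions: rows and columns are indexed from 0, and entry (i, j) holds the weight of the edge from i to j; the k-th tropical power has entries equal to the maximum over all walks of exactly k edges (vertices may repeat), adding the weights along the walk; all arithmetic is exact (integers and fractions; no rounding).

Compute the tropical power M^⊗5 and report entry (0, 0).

M^⊗2:
  [-2, 3, 15]
  [3, -2, 4]
  [-9, 0, -9]
M^⊗3:
  [9, 4, 12]
  [0, 9, 7]
  [-8, -3, 9]
M^⊗4:
  [6, 15, 13]
  [1, 6, 18]
  [3, -2, 6]
M^⊗5:
  [7, 12, 24]
  [12, 7, 15]
  [0, 9, 7]
Key observation: the optimum is the walk 0->1->0->1->2->0, with weight 6 + (-8) + 6 + 9 + (-6) = 7.
Optimal value attained by: walk 0->1->0->1->2->0.
Answer: (M^⊗5)[0][0] = 7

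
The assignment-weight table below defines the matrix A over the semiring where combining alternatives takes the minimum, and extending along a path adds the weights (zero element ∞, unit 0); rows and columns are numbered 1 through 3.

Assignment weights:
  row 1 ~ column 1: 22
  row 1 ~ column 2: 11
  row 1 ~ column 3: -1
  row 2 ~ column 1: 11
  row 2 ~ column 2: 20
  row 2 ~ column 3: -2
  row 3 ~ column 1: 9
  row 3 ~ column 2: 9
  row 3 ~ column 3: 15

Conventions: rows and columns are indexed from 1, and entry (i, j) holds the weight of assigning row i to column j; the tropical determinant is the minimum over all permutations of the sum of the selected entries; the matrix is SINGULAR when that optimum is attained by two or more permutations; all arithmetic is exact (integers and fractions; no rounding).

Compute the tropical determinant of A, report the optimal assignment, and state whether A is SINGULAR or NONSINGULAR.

σ = (1, 2, 3): 22 + 20 + 15 = 57
σ = (1, 3, 2): 22 + (-2) + 9 = 29
σ = (2, 1, 3): 11 + 11 + 15 = 37
σ = (2, 3, 1): 11 + (-2) + 9 = 18
σ = (3, 1, 2): (-1) + 11 + 9 = 19
σ = (3, 2, 1): (-1) + 20 + 9 = 28
Optimal value attained by: σ = (2, 3, 1).
Answer: det⊕(A) = 18; verdict: NONSINGULAR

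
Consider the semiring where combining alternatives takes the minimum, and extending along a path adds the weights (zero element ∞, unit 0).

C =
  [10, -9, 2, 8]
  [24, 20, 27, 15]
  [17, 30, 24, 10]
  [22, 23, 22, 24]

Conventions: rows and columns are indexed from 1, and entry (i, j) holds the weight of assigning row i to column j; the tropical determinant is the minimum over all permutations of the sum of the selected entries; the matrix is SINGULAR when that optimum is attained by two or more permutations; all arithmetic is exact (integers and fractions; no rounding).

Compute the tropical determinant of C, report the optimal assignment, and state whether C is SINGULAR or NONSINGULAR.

σ = (1, 2, 3, 4): 10 + 20 + 24 + 24 = 78
σ = (1, 2, 4, 3): 10 + 20 + 10 + 22 = 62
σ = (1, 3, 2, 4): 10 + 27 + 30 + 24 = 91
σ = (1, 3, 4, 2): 10 + 27 + 10 + 23 = 70
σ = (1, 4, 2, 3): 10 + 15 + 30 + 22 = 77
σ = (1, 4, 3, 2): 10 + 15 + 24 + 23 = 72
σ = (2, 1, 3, 4): (-9) + 24 + 24 + 24 = 63
σ = (2, 1, 4, 3): (-9) + 24 + 10 + 22 = 47
σ = (2, 3, 1, 4): (-9) + 27 + 17 + 24 = 59
σ = (2, 3, 4, 1): (-9) + 27 + 10 + 22 = 50
σ = (2, 4, 1, 3): (-9) + 15 + 17 + 22 = 45
σ = (2, 4, 3, 1): (-9) + 15 + 24 + 22 = 52
σ = (3, 1, 2, 4): 2 + 24 + 30 + 24 = 80
σ = (3, 1, 4, 2): 2 + 24 + 10 + 23 = 59
σ = (3, 2, 1, 4): 2 + 20 + 17 + 24 = 63
σ = (3, 2, 4, 1): 2 + 20 + 10 + 22 = 54
σ = (3, 4, 1, 2): 2 + 15 + 17 + 23 = 57
σ = (3, 4, 2, 1): 2 + 15 + 30 + 22 = 69
σ = (4, 1, 2, 3): 8 + 24 + 30 + 22 = 84
σ = (4, 1, 3, 2): 8 + 24 + 24 + 23 = 79
σ = (4, 2, 1, 3): 8 + 20 + 17 + 22 = 67
σ = (4, 2, 3, 1): 8 + 20 + 24 + 22 = 74
σ = (4, 3, 1, 2): 8 + 27 + 17 + 23 = 75
σ = (4, 3, 2, 1): 8 + 27 + 30 + 22 = 87
Optimal value attained by: σ = (2, 4, 1, 3).
Answer: det⊕(C) = 45; verdict: NONSINGULAR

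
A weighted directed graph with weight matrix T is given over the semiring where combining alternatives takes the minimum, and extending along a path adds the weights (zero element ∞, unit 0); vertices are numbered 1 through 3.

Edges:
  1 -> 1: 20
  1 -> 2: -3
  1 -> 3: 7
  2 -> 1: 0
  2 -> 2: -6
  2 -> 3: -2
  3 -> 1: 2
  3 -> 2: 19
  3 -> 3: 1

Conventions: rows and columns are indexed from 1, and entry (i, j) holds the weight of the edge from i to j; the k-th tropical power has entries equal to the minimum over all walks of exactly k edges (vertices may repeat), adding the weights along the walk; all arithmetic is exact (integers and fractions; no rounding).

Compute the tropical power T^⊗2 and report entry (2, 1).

T^⊗2:
  [-3, -9, -5]
  [-6, -12, -8]
  [3, -1, 2]
Key observation: the optimum is the walk 2->2->1, with weight (-6) + 0 = -6.
Optimal value attained by: walk 2->2->1.
Answer: (T^⊗2)[2][1] = -6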